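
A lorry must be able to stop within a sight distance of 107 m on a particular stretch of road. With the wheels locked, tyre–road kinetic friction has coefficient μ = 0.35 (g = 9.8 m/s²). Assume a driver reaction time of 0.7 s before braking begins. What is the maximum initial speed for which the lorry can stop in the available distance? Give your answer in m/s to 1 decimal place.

Maximum speed ≈ 24.8 m/s

a = μg = 0.35 × 9.8 = 3.430 m/s².
Stopping distance: v·t_r + v²/(2a) = 107 with t_r = 0.7 s and a = 3.430 m/s².
So v² + 4.802 v − 734.02 = 0.
Positive root: v = −a·t_r + √((a·t_r)² + 2a·d) = −2.401 + √(5.765 + 734.02) = 24.7980 m/s.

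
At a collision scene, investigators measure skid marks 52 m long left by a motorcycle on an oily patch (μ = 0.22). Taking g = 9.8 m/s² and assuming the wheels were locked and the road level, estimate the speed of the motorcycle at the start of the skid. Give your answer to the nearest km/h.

Deceleration a = μg = 0.22 × 9.8 = 2.156 m/s².
v = √(2a·d) = √(2 × 2.156 × 52) = √224.224 = 14.9741 m/s.
= 14.9741 × 3.6 = 53.907 km/h.

Initial speed ≈ 54 km/h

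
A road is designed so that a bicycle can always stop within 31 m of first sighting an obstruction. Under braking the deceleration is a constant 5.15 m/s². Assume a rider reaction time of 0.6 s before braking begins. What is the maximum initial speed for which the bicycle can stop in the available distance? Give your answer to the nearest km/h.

Stopping distance: v·t_r + v²/(2a) = 31 with t_r = 0.6 s and a = 5.150 m/s².
So v² + 6.180 v − 319.30 = 0.
Positive root: v = −a·t_r + √((a·t_r)² + 2a·d) = −3.090 + √(9.548 + 319.30) = 15.0442 m/s.
15.0442 m/s × 3.6 = 54.159 km/h.

Maximum speed ≈ 54 km/h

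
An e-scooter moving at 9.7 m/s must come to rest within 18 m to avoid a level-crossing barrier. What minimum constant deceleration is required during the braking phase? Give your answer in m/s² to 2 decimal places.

Required deceleration ≈ 2.61 m/s²

v² = 2a·d ⇒ a = v²/(2d) = 9.7000² / (2 × 18.000) = 94.090 / 36.000 = 2.6136 m/s².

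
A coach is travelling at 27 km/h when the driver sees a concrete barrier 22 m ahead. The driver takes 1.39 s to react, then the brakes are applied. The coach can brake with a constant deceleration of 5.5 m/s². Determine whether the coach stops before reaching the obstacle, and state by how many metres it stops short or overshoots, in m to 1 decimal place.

27 km/h ÷ 3.6 = 7.5000 m/s.
Reaction distance = 7.5000 × 1.39 = 10.425 m.
Braking distance = v²/(2a) = 56.250 / 11.000 = 5.114 m.
Total stopping distance = 10.425 + 5.114 = 15.539 m, vs 22 m available — it stops with 22 − 15.539 = 6.461 m to spare.

Yes — it stops 6.5 m short of the obstacle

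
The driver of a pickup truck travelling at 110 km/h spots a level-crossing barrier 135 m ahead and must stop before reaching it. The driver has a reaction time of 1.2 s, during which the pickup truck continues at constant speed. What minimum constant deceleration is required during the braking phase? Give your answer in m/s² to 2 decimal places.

110 km/h ÷ 3.6 = 30.5556 m/s.
Distance covered during reaction = 30.5556 × 1.2 = 36.667 m.
Distance available for braking: 135 − 36.667 = 98.333 m.
v² = 2a·d ⇒ a = v²/(2d) = 30.5556² / (2 × 98.333) = 933.645 / 196.666 = 4.7474 m/s².

Required deceleration ≈ 4.75 m/s²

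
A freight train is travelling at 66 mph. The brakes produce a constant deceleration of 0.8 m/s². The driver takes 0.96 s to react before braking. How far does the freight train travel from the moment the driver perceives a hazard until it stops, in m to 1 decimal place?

Total stopping distance ≈ 572.4 m

66 mph × 0.44704 = 29.5046 m/s.
Reaction distance = v·t_r = 29.5046 × 0.96 = 28.324 m.
Braking distance = v²/(2a) = 29.5046² / (2 × 0.800) = 870.521 / 1.600 = 544.076 m.
Total = 28.324 + 544.076 = 572.400 m.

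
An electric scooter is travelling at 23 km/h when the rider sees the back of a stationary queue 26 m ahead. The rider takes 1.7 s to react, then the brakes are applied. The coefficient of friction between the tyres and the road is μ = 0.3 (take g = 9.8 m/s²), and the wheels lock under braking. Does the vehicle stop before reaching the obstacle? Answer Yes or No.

Yes

23 km/h ÷ 3.6 = 6.3889 m/s.
a = μg = 0.3 × 9.8 = 2.940 m/s².
Reaction distance = 6.3889 × 1.7 = 10.861 m.
Braking distance = v²/(2a) = 40.818 / 5.880 = 6.942 m.
Total stopping distance = 10.861 + 6.942 = 17.803 m, vs 26 m available — it stops with 26 − 17.803 = 8.197 m to spare.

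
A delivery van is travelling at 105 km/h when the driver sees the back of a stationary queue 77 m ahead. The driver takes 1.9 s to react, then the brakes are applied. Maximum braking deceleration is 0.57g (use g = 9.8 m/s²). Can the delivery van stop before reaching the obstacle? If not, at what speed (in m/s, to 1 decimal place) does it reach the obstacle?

No — it strikes the obstacle at 24.7 m/s

105 km/h ÷ 3.6 = 29.1667 m/s.
a = 0.57 × 9.8 = 5.586 m/s².
Reaction distance = 29.1667 × 1.9 = 55.417 m.
Braking distance needed to stop: v²/(2a) = 850.696 / 11.172 = 76.145 m, so total needed = 55.417 + 76.145 = 131.562 m > 77 m — it cannot stop.
Distance remaining when braking begins: 77 − 55.417 = 21.583 m.
v² = v₀² − 2a·d = 850.696 − 2 × 5.586 × 21.583 = 609.571 m²/s².
v = √609.571 = 24.689 m/s.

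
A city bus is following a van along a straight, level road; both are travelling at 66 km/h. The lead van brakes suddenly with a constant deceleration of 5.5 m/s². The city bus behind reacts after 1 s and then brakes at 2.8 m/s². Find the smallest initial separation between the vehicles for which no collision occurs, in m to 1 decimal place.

66 km/h ÷ 3.6 = 18.3333 m/s.
Leader travels v²/(2a_L) = 336.110 / 11.000 = 30.555 m before stopping.
Follower covers v·t_r = 18.3333 × 1 = 18.333 m while reacting, then v²/(2a_F) = 336.110 / 5.600 = 60.020 m while braking, for a total of 18.333 + 60.020 = 78.353 m.
Since a_F ≤ a_L and the follower starts braking later, the follower is never slower than the leader, so the closest approach is when both have stopped.
Minimum gap = 78.353 − 30.555 = 47.798 m.

Minimum gap ≈ 47.8 m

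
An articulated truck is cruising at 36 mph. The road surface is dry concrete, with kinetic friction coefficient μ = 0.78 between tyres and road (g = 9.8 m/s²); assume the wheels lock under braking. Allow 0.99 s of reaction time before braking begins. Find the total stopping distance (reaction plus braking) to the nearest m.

36 mph × 0.44704 = 16.0934 m/s.
a = μg = 0.78 × 9.8 = 7.644 m/s².
Reaction distance = v·t_r = 16.0934 × 0.99 = 15.932 m.
Braking distance = v²/(2a) = 16.0934² / (2 × 7.644) = 258.998 / 15.288 = 16.941 m.
Total = 15.932 + 16.941 = 32.873 m.

Total stopping distance ≈ 33 m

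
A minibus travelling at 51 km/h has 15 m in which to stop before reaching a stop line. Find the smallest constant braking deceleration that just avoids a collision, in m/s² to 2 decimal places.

51 km/h ÷ 3.6 = 14.1667 m/s.
v² = 2a·d ⇒ a = v²/(2d) = 14.1667² / (2 × 15.000) = 200.695 / 30.000 = 6.6898 m/s².

Required deceleration ≈ 6.69 m/s²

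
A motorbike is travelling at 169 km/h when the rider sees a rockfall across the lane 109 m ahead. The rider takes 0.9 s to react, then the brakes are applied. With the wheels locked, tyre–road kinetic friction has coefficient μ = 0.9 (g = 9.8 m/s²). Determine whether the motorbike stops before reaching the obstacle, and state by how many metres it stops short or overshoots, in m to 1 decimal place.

169 km/h ÷ 3.6 = 46.9444 m/s.
a = μg = 0.9 × 9.8 = 8.820 m/s².
Reaction distance = 46.9444 × 0.9 = 42.250 m.
Braking distance = v²/(2a) = 2203.777 / 17.640 = 124.931 m.
Total stopping distance = 42.250 + 124.931 = 167.181 m, vs 109 m available — it cannot stop in time and overshoots by 167.181 − 109 = 58.181 m.

No — it overshoots by 58.2 m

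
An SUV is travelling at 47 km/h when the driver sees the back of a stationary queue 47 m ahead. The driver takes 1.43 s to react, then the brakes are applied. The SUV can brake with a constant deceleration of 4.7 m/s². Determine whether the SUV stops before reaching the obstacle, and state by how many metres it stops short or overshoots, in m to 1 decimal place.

47 km/h ÷ 3.6 = 13.0556 m/s.
Reaction distance = 13.0556 × 1.43 = 18.670 m.
Braking distance = v²/(2a) = 170.449 / 9.400 = 18.133 m.
Total stopping distance = 18.670 + 18.133 = 36.803 m, vs 47 m available — it stops with 47 − 36.803 = 10.197 m to spare.

Yes — it stops 10.2 m short of the obstacle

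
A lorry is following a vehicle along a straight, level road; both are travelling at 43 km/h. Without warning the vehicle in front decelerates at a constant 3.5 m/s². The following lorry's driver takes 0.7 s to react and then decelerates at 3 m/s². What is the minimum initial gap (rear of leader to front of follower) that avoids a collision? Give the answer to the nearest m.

Minimum gap ≈ 12 m

43 km/h ÷ 3.6 = 11.9444 m/s.
Leader travels v²/(2a_L) = 142.669 / 7.000 = 20.381 m before stopping.
Follower covers v·t_r = 11.9444 × 0.7 = 8.361 m while reacting, then v²/(2a_F) = 142.669 / 6.000 = 23.778 m while braking, for a total of 8.361 + 23.778 = 32.139 m.
Since a_F ≤ a_L and the follower starts braking later, the follower is never slower than the leader, so the closest approach is when both have stopped.
Minimum gap = 32.139 − 20.381 = 11.758 m.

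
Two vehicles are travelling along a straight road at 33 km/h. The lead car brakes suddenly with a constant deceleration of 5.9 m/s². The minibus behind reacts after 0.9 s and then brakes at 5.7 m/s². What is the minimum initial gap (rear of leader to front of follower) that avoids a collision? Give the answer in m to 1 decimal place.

33 km/h ÷ 3.6 = 9.1667 m/s.
Leader travels v²/(2a_L) = 84.028 / 11.800 = 7.121 m before stopping.
Follower covers v·t_r = 9.1667 × 0.9 = 8.250 m while reacting, then v²/(2a_F) = 84.028 / 11.400 = 7.371 m while braking, for a total of 8.250 + 7.371 = 15.621 m.
Since a_F ≤ a_L and the follower starts braking later, the follower is never slower than the leader, so the closest approach is when both have stopped.
Minimum gap = 15.621 − 7.121 = 8.500 m.

Minimum gap ≈ 8.5 m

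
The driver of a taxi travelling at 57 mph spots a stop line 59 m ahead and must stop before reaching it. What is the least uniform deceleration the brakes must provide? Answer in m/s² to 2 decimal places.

57 mph × 0.44704 = 25.4813 m/s.
v² = 2a·d ⇒ a = v²/(2d) = 25.4813² / (2 × 59.000) = 649.297 / 118.000 = 5.5025 m/s².

Required deceleration ≈ 5.50 m/s²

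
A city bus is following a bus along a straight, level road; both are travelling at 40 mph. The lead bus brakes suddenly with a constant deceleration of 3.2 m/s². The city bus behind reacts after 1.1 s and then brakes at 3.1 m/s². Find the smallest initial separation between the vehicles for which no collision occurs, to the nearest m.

Minimum gap ≈ 21 m

40 mph × 0.44704 = 17.8816 m/s.
Leader travels v²/(2a_L) = 319.752 / 6.400 = 49.961 m before stopping.
Follower covers v·t_r = 17.8816 × 1.1 = 19.670 m while reacting, then v²/(2a_F) = 319.752 / 6.200 = 51.573 m while braking, for a total of 19.670 + 51.573 = 71.243 m.
Since a_F ≤ a_L and the follower starts braking later, the follower is never slower than the leader, so the closest approach is when both have stopped.
Minimum gap = 71.243 − 49.961 = 21.282 m.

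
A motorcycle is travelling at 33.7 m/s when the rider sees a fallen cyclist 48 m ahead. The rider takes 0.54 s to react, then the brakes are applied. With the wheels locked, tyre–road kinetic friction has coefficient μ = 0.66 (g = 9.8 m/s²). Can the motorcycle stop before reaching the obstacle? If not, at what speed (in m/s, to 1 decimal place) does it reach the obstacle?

No — it strikes the obstacle at 27.4 m/s

a = μg = 0.66 × 9.8 = 6.468 m/s².
Reaction distance = 33.7000 × 0.54 = 18.198 m.
Braking distance needed to stop: v²/(2a) = 1135.690 / 12.936 = 87.793 m, so total needed = 18.198 + 87.793 = 105.991 m > 48 m — it cannot stop.
Distance remaining when braking begins: 48 − 18.198 = 29.802 m.
v² = v₀² − 2a·d = 1135.690 − 2 × 6.468 × 29.802 = 750.171 m²/s².
v = √750.171 = 27.389 m/s.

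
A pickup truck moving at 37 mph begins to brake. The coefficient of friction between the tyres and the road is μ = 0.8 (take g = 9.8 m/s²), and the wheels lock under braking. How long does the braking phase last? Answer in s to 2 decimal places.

37 mph × 0.44704 = 16.5405 m/s.
a = μg = 0.8 × 9.8 = 7.840 m/s².
Braking time = v/a = 16.5405 / 7.840 = 2.110 s.

Braking time ≈ 2.11 s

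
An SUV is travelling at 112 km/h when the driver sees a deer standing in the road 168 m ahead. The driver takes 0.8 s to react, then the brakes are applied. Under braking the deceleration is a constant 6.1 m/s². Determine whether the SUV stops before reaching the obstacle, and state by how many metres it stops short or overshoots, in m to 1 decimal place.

112 km/h ÷ 3.6 = 31.1111 m/s.
Reaction distance = 31.1111 × 0.8 = 24.889 m.
Braking distance = v²/(2a) = 967.901 / 12.200 = 79.336 m.
Total stopping distance = 24.889 + 79.336 = 104.225 m, vs 168 m available — it stops with 168 − 104.225 = 63.775 m to spare.

Yes — it stops 63.8 m short of the obstacle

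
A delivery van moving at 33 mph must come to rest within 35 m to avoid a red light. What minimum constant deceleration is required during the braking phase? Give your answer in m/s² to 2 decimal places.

33 mph × 0.44704 = 14.7523 m/s.
v² = 2a·d ⇒ a = v²/(2d) = 14.7523² / (2 × 35.000) = 217.630 / 70.000 = 3.1090 m/s².

Required deceleration ≈ 3.11 m/s²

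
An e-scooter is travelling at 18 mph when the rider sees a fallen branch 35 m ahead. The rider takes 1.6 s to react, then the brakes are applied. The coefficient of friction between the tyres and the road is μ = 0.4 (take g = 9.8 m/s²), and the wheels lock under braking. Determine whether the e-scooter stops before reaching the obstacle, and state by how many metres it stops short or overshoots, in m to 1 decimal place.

18 mph × 0.44704 = 8.0467 m/s.
a = μg = 0.4 × 9.8 = 3.920 m/s².
Reaction distance = 8.0467 × 1.6 = 12.875 m.
Braking distance = v²/(2a) = 64.749 / 7.840 = 8.259 m.
Total stopping distance = 12.875 + 8.259 = 21.134 m, vs 35 m available — it stops with 35 − 21.134 = 13.866 m to spare.

Yes — it stops 13.9 m short of the obstacle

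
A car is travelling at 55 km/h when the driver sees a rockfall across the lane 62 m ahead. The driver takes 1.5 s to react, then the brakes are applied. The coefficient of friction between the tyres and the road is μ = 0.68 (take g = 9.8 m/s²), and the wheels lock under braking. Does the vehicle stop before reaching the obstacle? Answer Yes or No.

Yes

55 km/h ÷ 3.6 = 15.2778 m/s.
a = μg = 0.68 × 9.8 = 6.664 m/s².
Reaction distance = 15.2778 × 1.5 = 22.917 m.
Braking distance = v²/(2a) = 233.411 / 13.328 = 17.513 m.
Total stopping distance = 22.917 + 17.513 = 40.430 m, vs 62 m available — it stops with 62 − 40.430 = 21.570 m to spare.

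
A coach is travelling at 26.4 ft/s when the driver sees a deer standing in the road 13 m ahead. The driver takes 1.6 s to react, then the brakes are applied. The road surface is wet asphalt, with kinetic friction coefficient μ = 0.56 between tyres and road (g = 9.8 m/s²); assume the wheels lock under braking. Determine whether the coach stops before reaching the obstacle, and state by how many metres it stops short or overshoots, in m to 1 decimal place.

26.4 ft/s × 0.3048 = 8.0467 m/s.
a = μg = 0.56 × 9.8 = 5.488 m/s².
Reaction distance = 8.0467 × 1.6 = 12.875 m.
Braking distance = v²/(2a) = 64.749 / 10.976 = 5.899 m.
Total stopping distance = 12.875 + 5.899 = 18.774 m, vs 13 m available — it cannot stop in time and overshoots by 18.774 − 13 = 5.774 m.

No — it overshoots by 5.8 m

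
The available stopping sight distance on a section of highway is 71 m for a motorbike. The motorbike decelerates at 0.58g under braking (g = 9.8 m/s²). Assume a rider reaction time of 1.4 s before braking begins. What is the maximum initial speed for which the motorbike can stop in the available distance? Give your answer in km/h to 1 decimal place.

a = 0.58 × 9.8 = 5.684 m/s².
Stopping distance: v·t_r + v²/(2a) = 71 with t_r = 1.4 s and a = 5.684 m/s².
So v² + 15.915 v − 807.13 = 0.
Positive root: v = −a·t_r + √((a·t_r)² + 2a·d) = −7.958 + √(63.330 + 807.13) = 21.5456 m/s.
21.5456 m/s × 3.6 = 77.564 km/h.

Maximum speed ≈ 77.6 km/h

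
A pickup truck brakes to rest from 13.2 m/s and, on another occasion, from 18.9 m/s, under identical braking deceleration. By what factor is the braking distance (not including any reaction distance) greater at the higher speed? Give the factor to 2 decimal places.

Braking distance d = v²/(2a), so with a fixed, d ∝ v².
Factor = (18.9/13.2)² = 1.4318² = 2.0501.

Factor ≈ 2.05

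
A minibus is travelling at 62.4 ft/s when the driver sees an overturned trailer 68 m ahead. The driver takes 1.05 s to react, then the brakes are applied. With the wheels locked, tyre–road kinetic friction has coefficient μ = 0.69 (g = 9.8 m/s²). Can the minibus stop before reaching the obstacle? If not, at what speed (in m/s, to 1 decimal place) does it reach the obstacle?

62.4 ft/s × 0.3048 = 19.0195 m/s.
a = μg = 0.69 × 9.8 = 6.762 m/s².
Reaction distance = 19.0195 × 1.05 = 19.970 m.
Braking distance = v²/(2a) = 361.741 / 13.524 = 26.748 m.
Total stopping distance = 19.970 + 26.748 = 46.718 m, vs 68 m available — it stops with 68 − 46.718 = 21.282 m to spare.

Yes — it stops about 21.3 m short of the obstacle, so it never reaches it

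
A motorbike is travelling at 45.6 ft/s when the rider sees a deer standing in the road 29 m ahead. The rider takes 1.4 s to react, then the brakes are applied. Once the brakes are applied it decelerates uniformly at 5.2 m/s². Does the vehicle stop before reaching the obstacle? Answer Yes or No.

45.6 ft/s × 0.3048 = 13.8989 m/s.
Reaction distance = 13.8989 × 1.4 = 19.458 m.
Braking distance = v²/(2a) = 193.179 / 10.400 = 18.575 m.
Total stopping distance = 19.458 + 18.575 = 38.033 m, vs 29 m available — it cannot stop in time and overshoots by 38.033 − 29 = 9.033 m.

No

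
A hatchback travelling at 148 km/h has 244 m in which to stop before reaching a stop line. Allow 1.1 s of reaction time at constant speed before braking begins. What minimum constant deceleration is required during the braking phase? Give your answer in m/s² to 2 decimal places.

Required deceleration ≈ 4.25 m/s²

148 km/h ÷ 3.6 = 41.1111 m/s.
Distance covered during reaction = 41.1111 × 1.1 = 45.222 m.
Distance available for braking: 244 − 45.222 = 198.778 m.
v² = 2a·d ⇒ a = v²/(2d) = 41.1111² / (2 × 198.778) = 1690.123 / 397.556 = 4.2513 m/s².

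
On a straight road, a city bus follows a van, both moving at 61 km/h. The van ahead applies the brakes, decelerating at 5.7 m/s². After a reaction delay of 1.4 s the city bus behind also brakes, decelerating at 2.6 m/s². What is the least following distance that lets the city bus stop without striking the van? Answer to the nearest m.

Minimum gap ≈ 54 m

61 km/h ÷ 3.6 = 16.9444 m/s.
Leader travels v²/(2a_L) = 287.113 / 11.400 = 25.185 m before stopping.
Follower covers v·t_r = 16.9444 × 1.4 = 23.722 m while reacting, then v²/(2a_F) = 287.113 / 5.200 = 55.214 m while braking, for a total of 23.722 + 55.214 = 78.936 m.
Since a_F ≤ a_L and the follower starts braking later, the follower is never slower than the leader, so the closest approach is when both have stopped.
Minimum gap = 78.936 − 25.185 = 53.751 m.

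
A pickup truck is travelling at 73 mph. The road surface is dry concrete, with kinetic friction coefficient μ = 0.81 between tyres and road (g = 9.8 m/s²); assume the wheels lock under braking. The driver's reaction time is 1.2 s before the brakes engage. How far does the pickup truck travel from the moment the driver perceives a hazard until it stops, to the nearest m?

73 mph × 0.44704 = 32.6339 m/s.
a = μg = 0.81 × 9.8 = 7.938 m/s².
Reaction distance = v·t_r = 32.6339 × 1.2 = 39.161 m.
Braking distance = v²/(2a) = 32.6339² / (2 × 7.938) = 1064.971 / 15.876 = 67.081 m.
Total = 39.161 + 67.081 = 106.242 m.

Total stopping distance ≈ 106 m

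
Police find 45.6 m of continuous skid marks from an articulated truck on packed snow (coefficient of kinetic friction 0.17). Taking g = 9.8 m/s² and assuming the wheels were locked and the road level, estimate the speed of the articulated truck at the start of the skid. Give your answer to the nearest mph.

Initial speed ≈ 28 mph

Deceleration a = μg = 0.17 × 9.8 = 1.666 m/s².
v = √(2a·d) = √(2 × 1.666 × 45.6) = √151.939 = 12.3264 m/s.
= 12.3264 ÷ 0.44704 = 27.573 mph.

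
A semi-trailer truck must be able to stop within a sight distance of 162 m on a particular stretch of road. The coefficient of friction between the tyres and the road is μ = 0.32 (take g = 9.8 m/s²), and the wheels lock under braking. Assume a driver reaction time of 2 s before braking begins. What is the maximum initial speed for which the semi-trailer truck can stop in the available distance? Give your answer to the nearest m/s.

a = μg = 0.32 × 9.8 = 3.136 m/s².
Stopping distance: v·t_r + v²/(2a) = 162 with t_r = 2 s and a = 3.136 m/s².
So v² + 12.544 v − 1016.06 = 0.
Positive root: v = −a·t_r + √((a·t_r)² + 2a·d) = −6.272 + √(39.338 + 1016.06) = 26.2149 m/s.

Maximum speed ≈ 26 m/s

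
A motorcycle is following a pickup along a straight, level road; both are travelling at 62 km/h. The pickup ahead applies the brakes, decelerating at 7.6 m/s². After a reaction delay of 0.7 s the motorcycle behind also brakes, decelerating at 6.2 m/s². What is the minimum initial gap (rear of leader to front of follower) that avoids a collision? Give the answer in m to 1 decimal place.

62 km/h ÷ 3.6 = 17.2222 m/s.
Leader travels v²/(2a_L) = 296.604 / 15.200 = 19.513 m before stopping.
Follower covers v·t_r = 17.2222 × 0.7 = 12.056 m while reacting, then v²/(2a_F) = 296.604 / 12.400 = 23.920 m while braking, for a total of 12.056 + 23.920 = 35.976 m.
Since a_F ≤ a_L and the follower starts braking later, the follower is never slower than the leader, so the closest approach is when both have stopped.
Minimum gap = 35.976 − 19.513 = 16.463 m.

Minimum gap ≈ 16.5 m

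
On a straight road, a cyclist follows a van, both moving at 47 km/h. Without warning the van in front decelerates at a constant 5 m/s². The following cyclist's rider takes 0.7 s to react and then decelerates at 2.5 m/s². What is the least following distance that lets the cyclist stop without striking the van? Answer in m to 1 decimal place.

47 km/h ÷ 3.6 = 13.0556 m/s.
Leader travels v²/(2a_L) = 170.449 / 10.000 = 17.045 m before stopping.
Follower covers v·t_r = 13.0556 × 0.7 = 9.139 m while reacting, then v²/(2a_F) = 170.449 / 5.000 = 34.090 m while braking, for a total of 9.139 + 34.090 = 43.229 m.
Since a_F ≤ a_L and the follower starts braking later, the follower is never slower than the leader, so the closest approach is when both have stopped.
Minimum gap = 43.229 − 17.045 = 26.184 m.

Minimum gap ≈ 26.2 m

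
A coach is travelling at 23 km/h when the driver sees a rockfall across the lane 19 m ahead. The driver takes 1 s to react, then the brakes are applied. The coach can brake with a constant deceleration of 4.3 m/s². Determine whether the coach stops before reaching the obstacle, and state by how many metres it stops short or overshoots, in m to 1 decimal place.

23 km/h ÷ 3.6 = 6.3889 m/s.
Reaction distance = 6.3889 × 1 = 6.389 m.
Braking distance = v²/(2a) = 40.818 / 8.600 = 4.746 m.
Total stopping distance = 6.389 + 4.746 = 11.135 m, vs 19 m available — it stops with 19 − 11.135 = 7.865 m to spare.

Yes — it stops 7.9 m short of the obstacle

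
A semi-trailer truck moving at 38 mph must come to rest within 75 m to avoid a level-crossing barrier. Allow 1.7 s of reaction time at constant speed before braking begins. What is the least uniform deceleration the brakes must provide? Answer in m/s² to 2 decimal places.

38 mph × 0.44704 = 16.9875 m/s.
Distance covered during reaction = 16.9875 × 1.7 = 28.879 m.
Distance available for braking: 75 − 28.879 = 46.121 m.
v² = 2a·d ⇒ a = v²/(2d) = 16.9875² / (2 × 46.121) = 288.575 / 92.242 = 3.1285 m/s².

Required deceleration ≈ 3.13 m/s²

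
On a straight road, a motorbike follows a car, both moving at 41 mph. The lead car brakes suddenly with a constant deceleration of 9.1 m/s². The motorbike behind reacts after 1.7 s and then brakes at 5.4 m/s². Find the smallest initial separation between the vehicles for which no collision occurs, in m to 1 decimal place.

41 mph × 0.44704 = 18.3286 m/s.
Leader travels v²/(2a_L) = 335.938 / 18.200 = 18.458 m before stopping.
Follower covers v·t_r = 18.3286 × 1.7 = 31.159 m while reacting, then v²/(2a_F) = 335.938 / 10.800 = 31.105 m while braking, for a total of 31.159 + 31.105 = 62.264 m.
Since a_F ≤ a_L and the follower starts braking later, the follower is never slower than the leader, so the closest approach is when both have stopped.
Minimum gap = 62.264 − 18.458 = 43.806 m.

Minimum gap ≈ 43.8 m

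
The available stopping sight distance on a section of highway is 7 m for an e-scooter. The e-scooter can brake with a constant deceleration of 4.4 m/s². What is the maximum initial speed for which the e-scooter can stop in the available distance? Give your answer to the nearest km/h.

Maximum speed ≈ 28 km/h

v²/(2a) = d ⇒ v = √(2 × 4.400 × 7) = √61.60 = 7.8486 m/s.
7.8486 m/s × 3.6 = 28.255 km/h.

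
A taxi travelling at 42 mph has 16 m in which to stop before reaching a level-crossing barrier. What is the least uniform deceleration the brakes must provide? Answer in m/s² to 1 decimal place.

42 mph × 0.44704 = 18.7757 m/s.
v² = 2a·d ⇒ a = v²/(2d) = 18.7757² / (2 × 16.000) = 352.527 / 32.000 = 11.0165 m/s².

Required deceleration ≈ 11.0 m/s²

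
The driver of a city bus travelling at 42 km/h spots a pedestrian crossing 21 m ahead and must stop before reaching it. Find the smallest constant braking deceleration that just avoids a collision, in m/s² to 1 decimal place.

42 km/h ÷ 3.6 = 11.6667 m/s.
v² = 2a·d ⇒ a = v²/(2d) = 11.6667² / (2 × 21.000) = 136.112 / 42.000 = 3.2408 m/s².

Required deceleration ≈ 3.2 m/s²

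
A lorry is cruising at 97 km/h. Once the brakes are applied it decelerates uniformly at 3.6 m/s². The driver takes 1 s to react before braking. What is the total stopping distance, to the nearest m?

Total stopping distance ≈ 128 m

97 km/h ÷ 3.6 = 26.9444 m/s.
Reaction distance = v·t_r = 26.9444 × 1 = 26.944 m.
Braking distance = v²/(2a) = 26.9444² / (2 × 3.600) = 726.001 / 7.200 = 100.833 m.
Total = 26.944 + 100.833 = 127.777 m.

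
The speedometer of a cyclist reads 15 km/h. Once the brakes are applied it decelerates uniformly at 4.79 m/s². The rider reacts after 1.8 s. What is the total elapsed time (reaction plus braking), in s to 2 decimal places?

15 km/h ÷ 3.6 = 4.1667 m/s.
Braking time = v/a = 4.1667 / 4.790 = 0.870 s.
Total = 1.8 + 0.870 = 2.670 s.

Total time ≈ 2.67 s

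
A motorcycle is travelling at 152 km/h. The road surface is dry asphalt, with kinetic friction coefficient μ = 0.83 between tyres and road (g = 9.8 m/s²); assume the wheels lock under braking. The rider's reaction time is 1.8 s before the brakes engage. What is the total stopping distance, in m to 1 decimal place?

Total stopping distance ≈ 185.6 m

152 km/h ÷ 3.6 = 42.2222 m/s.
a = μg = 0.83 × 9.8 = 8.134 m/s².
Reaction distance = v·t_r = 42.2222 × 1.8 = 76.000 m.
Braking distance = v²/(2a) = 42.2222² / (2 × 8.134) = 1782.714 / 16.268 = 109.584 m.
Total = 76.000 + 109.584 = 185.584 m.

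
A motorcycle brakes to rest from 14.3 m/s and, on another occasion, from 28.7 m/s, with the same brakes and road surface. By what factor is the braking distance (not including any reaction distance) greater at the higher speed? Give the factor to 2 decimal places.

Factor ≈ 4.03

Braking distance d = v²/(2a), so with a fixed, d ∝ v².
Factor = (28.7/14.3)² = 2.0070² = 4.0280.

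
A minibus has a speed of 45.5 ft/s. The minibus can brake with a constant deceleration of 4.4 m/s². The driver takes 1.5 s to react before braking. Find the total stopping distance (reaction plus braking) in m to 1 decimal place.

Total stopping distance ≈ 42.7 m

45.5 ft/s × 0.3048 = 13.8684 m/s.
Reaction distance = v·t_r = 13.8684 × 1.5 = 20.803 m.
Braking distance = v²/(2a) = 13.8684² / (2 × 4.400) = 192.333 / 8.800 = 21.856 m.
Total = 20.803 + 21.856 = 42.659 m.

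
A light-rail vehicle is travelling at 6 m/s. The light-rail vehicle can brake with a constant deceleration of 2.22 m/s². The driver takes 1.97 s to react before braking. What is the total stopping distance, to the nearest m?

Total stopping distance ≈ 20 m

Reaction distance = v·t_r = 6.0000 × 1.97 = 11.820 m.
Braking distance = v²/(2a) = 6.0000² / (2 × 2.220) = 36.000 / 4.440 = 8.108 m.
Total = 11.820 + 8.108 = 19.928 m.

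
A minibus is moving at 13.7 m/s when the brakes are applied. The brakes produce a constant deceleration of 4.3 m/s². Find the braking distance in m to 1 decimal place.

Braking distance = v²/(2a) = 13.7000² / (2 × 4.300) = 187.690 / 8.600 = 21.824 m.

Braking distance ≈ 21.8 m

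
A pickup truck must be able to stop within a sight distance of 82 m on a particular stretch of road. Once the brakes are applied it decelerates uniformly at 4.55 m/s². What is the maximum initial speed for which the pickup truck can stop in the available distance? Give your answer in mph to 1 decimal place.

v²/(2a) = d ⇒ v = √(2 × 4.550 × 82) = √746.20 = 27.3167 m/s.
27.3167 m/s ÷ 0.44704 = 61.106 mph.

Maximum speed ≈ 61.1 mph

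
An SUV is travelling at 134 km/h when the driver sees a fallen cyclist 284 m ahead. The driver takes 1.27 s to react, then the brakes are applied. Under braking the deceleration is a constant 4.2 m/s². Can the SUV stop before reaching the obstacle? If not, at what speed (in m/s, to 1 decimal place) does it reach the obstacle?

Yes — it stops about 71.8 m short of the obstacle, so it never reaches it

134 km/h ÷ 3.6 = 37.2222 m/s.
Reaction distance = 37.2222 × 1.27 = 47.272 m.
Braking distance = v²/(2a) = 1385.492 / 8.400 = 164.940 m.
Total stopping distance = 47.272 + 164.940 = 212.212 m, vs 284 m available — it stops with 284 − 212.212 = 71.788 m to spare.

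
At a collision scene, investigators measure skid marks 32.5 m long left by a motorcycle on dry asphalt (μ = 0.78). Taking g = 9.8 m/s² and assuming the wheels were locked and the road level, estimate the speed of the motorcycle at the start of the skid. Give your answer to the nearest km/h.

Deceleration a = μg = 0.78 × 9.8 = 7.644 m/s².
v = √(2a·d) = √(2 × 7.644 × 32.5) = √496.860 = 22.2904 m/s.
= 22.2904 × 3.6 = 80.245 km/h.

Initial speed ≈ 80 km/h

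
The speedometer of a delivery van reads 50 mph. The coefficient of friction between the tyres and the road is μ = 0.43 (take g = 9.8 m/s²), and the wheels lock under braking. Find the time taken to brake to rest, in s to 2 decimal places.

Braking time ≈ 5.30 s

50 mph × 0.44704 = 22.3520 m/s.
a = μg = 0.43 × 9.8 = 4.214 m/s².
Braking time = v/a = 22.3520 / 4.214 = 5.304 s.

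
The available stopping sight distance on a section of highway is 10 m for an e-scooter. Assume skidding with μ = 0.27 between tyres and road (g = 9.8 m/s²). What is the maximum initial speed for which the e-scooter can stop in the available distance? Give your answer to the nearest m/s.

a = μg = 0.27 × 9.8 = 2.646 m/s².
v²/(2a) = d ⇒ v = √(2 × 2.646 × 10) = √52.92 = 7.2746 m/s.

Maximum speed ≈ 7 m/s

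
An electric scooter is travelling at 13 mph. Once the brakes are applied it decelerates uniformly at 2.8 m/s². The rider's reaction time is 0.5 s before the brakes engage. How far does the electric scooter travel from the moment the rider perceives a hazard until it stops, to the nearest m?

13 mph × 0.44704 = 5.8115 m/s.
Reaction distance = v·t_r = 5.8115 × 0.5 = 2.906 m.
Braking distance = v²/(2a) = 5.8115² / (2 × 2.800) = 33.774 / 5.600 = 6.031 m.
Total = 2.906 + 6.031 = 8.937 m.

Total stopping distance ≈ 9 m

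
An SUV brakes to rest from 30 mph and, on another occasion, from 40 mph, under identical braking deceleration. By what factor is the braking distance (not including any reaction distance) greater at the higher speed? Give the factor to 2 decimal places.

Factor ≈ 1.78

Braking distance d = v²/(2a), so with a fixed, d ∝ v².
Factor = (40/30)² = 1.3333² = 1.7777.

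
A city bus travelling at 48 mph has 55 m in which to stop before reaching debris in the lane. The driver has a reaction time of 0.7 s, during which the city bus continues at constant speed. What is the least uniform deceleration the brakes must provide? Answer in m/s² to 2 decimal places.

Required deceleration ≈ 5.76 m/s²

48 mph × 0.44704 = 21.4579 m/s.
Distance covered during reaction = 21.4579 × 0.7 = 15.021 m.
Distance available for braking: 55 − 15.021 = 39.979 m.
v² = 2a·d ⇒ a = v²/(2d) = 21.4579² / (2 × 39.979) = 460.441 / 79.958 = 5.7585 m/s².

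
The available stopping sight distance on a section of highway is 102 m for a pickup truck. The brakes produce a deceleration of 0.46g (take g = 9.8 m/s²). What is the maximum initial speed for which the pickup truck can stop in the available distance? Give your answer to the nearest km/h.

Maximum speed ≈ 109 km/h

a = 0.46 × 9.8 = 4.508 m/s².
v²/(2a) = d ⇒ v = √(2 × 4.508 × 102) = √919.63 = 30.3254 m/s.
30.3254 m/s × 3.6 = 109.171 km/h.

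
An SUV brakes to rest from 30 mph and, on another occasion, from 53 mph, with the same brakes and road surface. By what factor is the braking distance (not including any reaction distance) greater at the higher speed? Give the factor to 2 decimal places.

Factor ≈ 3.12

Braking distance d = v²/(2a), so with a fixed, d ∝ v².
Factor = (53/30)² = 1.7667² = 3.1212.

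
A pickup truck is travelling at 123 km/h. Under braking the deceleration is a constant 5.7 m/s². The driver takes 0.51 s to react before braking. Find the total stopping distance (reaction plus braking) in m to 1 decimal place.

Total stopping distance ≈ 119.8 m

123 km/h ÷ 3.6 = 34.1667 m/s.
Reaction distance = v·t_r = 34.1667 × 0.51 = 17.425 m.
Braking distance = v²/(2a) = 34.1667² / (2 × 5.700) = 1167.363 / 11.400 = 102.400 m.
Total = 17.425 + 102.400 = 119.825 m.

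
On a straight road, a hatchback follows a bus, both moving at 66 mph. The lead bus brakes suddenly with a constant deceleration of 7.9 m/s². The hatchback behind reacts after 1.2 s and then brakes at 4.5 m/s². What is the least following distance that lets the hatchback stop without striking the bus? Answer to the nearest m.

Minimum gap ≈ 77 m

66 mph × 0.44704 = 29.5046 m/s.
Leader travels v²/(2a_L) = 870.521 / 15.800 = 55.096 m before stopping.
Follower covers v·t_r = 29.5046 × 1.2 = 35.406 m while reacting, then v²/(2a_F) = 870.521 / 9.000 = 96.725 m while braking, for a total of 35.406 + 96.725 = 132.131 m.
Since a_F ≤ a_L and the follower starts braking later, the follower is never slower than the leader, so the closest approach is when both have stopped.
Minimum gap = 132.131 − 55.096 = 77.035 m.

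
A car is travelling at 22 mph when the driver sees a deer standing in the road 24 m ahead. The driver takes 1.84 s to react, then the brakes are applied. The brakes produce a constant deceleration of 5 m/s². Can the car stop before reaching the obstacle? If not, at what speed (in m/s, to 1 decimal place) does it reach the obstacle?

22 mph × 0.44704 = 9.8349 m/s.
Reaction distance = 9.8349 × 1.84 = 18.096 m.
Braking distance needed to stop: v²/(2a) = 96.725 / 10.000 = 9.672 m, so total needed = 18.096 + 9.672 = 27.768 m > 24 m — it cannot stop.
Distance remaining when braking begins: 24 − 18.096 = 5.904 m.
v² = v₀² − 2a·d = 96.725 − 2 × 5.000 × 5.904 = 37.685 m²/s².
v = √37.685 = 6.139 m/s.

No — it strikes the obstacle at 6.1 m/s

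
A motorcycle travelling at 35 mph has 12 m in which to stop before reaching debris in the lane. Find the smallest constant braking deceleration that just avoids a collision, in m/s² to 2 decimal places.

Required deceleration ≈ 10.20 m/s²

35 mph × 0.44704 = 15.6464 m/s.
v² = 2a·d ⇒ a = v²/(2d) = 15.6464² / (2 × 12.000) = 244.810 / 24.000 = 10.2004 m/s².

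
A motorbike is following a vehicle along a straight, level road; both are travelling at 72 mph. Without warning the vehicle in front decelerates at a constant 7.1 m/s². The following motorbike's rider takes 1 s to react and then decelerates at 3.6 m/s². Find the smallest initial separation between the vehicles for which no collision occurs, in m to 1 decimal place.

Minimum gap ≈ 103.1 m

72 mph × 0.44704 = 32.1869 m/s.
Leader travels v²/(2a_L) = 1035.997 / 14.200 = 72.958 m before stopping.
Follower covers v·t_r = 32.1869 × 1 = 32.187 m while reacting, then v²/(2a_F) = 1035.997 / 7.200 = 143.888 m while braking, for a total of 32.187 + 143.888 = 176.075 m.
Since a_F ≤ a_L and the follower starts braking later, the follower is never slower than the leader, so the closest approach is when both have stopped.
Minimum gap = 176.075 − 72.958 = 103.117 m.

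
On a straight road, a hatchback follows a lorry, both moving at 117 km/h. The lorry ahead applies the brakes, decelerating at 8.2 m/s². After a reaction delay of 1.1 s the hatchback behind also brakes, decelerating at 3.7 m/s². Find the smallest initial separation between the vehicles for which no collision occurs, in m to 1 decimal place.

Minimum gap ≈ 114.1 m

117 km/h ÷ 3.6 = 32.5000 m/s.
Leader travels v²/(2a_L) = 1056.250 / 16.400 = 64.405 m before stopping.
Follower covers v·t_r = 32.5000 × 1.1 = 35.750 m while reacting, then v²/(2a_F) = 1056.250 / 7.400 = 142.736 m while braking, for a total of 35.750 + 142.736 = 178.486 m.
Since a_F ≤ a_L and the follower starts braking later, the follower is never slower than the leader, so the closest approach is when both have stopped.
Minimum gap = 178.486 − 64.405 = 114.081 m.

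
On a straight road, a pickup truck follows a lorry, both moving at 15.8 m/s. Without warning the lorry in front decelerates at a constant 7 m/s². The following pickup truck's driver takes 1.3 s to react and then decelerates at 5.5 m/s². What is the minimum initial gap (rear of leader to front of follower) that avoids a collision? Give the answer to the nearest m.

Minimum gap ≈ 25 m

Leader travels v²/(2a_L) = 249.640 / 14.000 = 17.831 m before stopping.
Follower covers v·t_r = 15.8000 × 1.3 = 20.540 m while reacting, then v²/(2a_F) = 249.640 / 11.000 = 22.695 m while braking, for a total of 20.540 + 22.695 = 43.235 m.
Since a_F ≤ a_L and the follower starts braking later, the follower is never slower than the leader, so the closest approach is when both have stopped.
Minimum gap = 43.235 − 17.831 = 25.404 m.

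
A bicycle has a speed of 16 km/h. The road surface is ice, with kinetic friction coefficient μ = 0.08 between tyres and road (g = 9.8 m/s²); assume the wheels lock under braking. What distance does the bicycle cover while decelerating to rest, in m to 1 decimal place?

16 km/h ÷ 3.6 = 4.4444 m/s.
a = μg = 0.08 × 9.8 = 0.784 m/s².
Braking distance = v²/(2a) = 4.4444² / (2 × 0.784) = 19.753 / 1.568 = 12.598 m.

Braking distance ≈ 12.6 m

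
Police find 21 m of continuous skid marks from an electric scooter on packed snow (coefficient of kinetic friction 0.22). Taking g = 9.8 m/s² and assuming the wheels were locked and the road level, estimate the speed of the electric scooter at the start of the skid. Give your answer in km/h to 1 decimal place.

Initial speed ≈ 34.3 km/h

Deceleration a = μg = 0.22 × 9.8 = 2.156 m/s².
v = √(2a·d) = √(2 × 2.156 × 21) = √90.552 = 9.5159 m/s.
= 9.5159 × 3.6 = 34.257 km/h.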